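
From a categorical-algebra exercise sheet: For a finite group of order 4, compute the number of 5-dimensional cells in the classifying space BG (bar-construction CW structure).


In the bar-construction CW model of BG, the n-cells are indexed by
n-tuples [g_1|...|g_n] of non-identity elements of G (degenerate
simplices with some g_i = e do not contribute cells), so there are
(|G| - 1)^n n-cells.
For dim = 5 with |G| = 4:
cells = (4 - 1)^5 = 3^5 = 243

243


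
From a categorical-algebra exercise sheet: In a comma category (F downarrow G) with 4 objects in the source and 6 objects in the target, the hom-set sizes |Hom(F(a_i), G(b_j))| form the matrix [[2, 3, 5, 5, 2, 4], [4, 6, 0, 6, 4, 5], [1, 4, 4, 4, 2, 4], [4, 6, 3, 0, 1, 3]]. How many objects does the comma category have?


Objects of (F downarrow G) are triples (a, b, h: F(a)->G(b)).
The count equals the sum of all entries in the hom-matrix.
sum(row 0) = 21
sum(row 1) = 25
sum(row 2) = 19
sum(row 3) = 17
Grand total = 82

82


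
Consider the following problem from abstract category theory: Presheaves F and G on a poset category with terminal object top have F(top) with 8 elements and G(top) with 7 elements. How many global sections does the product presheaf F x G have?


Global sections of a presheaf on a poset with terminal top satisfy
Gamma(H) ~ H(top). Presheaves admit pointwise products, so
(F x G)(top) = F(top) x G(top) (Cartesian product).
|Gamma(F x G)| = |F(top)| * |G(top)| = 8 * 7 = 56.

56


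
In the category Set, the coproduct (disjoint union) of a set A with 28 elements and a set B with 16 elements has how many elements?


In Set, the coproduct A + B is the disjoint union.
|A + B| = |A| + |B| = 28 + 16 = 44

44


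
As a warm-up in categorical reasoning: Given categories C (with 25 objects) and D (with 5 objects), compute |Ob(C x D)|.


The product category C x D has objects that are pairs (c, d).
Number of pairs = |Ob(C)| * |Ob(D)| = 25 * 5 = 125

125


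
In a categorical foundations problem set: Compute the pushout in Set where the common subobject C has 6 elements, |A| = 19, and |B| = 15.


The pushout A +_C B identifies the images of C in A and B.
|A +_C B| = |A| + |B| - |C| (for injections).
= 19 + 15 - 6 = 28

28


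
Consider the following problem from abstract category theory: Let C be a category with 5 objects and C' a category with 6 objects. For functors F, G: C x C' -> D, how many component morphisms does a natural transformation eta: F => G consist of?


A natural transformation eta: F => G assigns one component morphism per
object of the domain category.
The domain is the product category C x C', so
|Ob(C x C')| = |Ob(C)| * |Ob(C')| = 5 * 6 = 30.
Therefore eta has 30 component morphisms.

30


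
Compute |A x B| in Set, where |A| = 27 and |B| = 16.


In Set, the product A x B is the Cartesian product.
By the universal property, |A x B| = |A| * |B|.
|A x B| = 27 * 16 = 432

432


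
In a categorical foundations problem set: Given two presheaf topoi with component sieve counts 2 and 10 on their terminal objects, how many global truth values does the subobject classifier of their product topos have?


In a product of presheaf topoi E_1 x E_2, the subobject classifier
is Omega = Omega_1 x Omega_2 (componentwise), so
|Omega(top)| = |Omega_1(top_1)| * |Omega_2(top_2)|.
= 2 * 10 = 20.

20


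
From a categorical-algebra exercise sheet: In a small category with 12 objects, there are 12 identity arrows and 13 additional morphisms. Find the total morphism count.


Each object has an identity morphism, giving 12 identities.
Adding the 13 non-identity morphisms:
Total = 12 + 13 = 25

25


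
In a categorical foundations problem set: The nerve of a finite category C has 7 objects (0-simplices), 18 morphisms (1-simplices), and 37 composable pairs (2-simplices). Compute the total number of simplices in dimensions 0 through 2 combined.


The 2-skeleton of the nerve N(C) consists of simplices in dimensions 0, 1, 2:
  |N(C)_0| = 7 (objects)
  |N(C)_1| = 18 (morphisms)
  |N(C)_2| = 37 (composable pairs)
Total = 7 + 18 + 37 = 62

62


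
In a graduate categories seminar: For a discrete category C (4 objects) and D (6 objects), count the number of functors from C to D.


A functor from a discrete category C to D is determined by
where each object maps. Each of the 4 objects of C can map
to any of the 6 objects of D independently.
Number of functors = 6^4 = 1296

1296


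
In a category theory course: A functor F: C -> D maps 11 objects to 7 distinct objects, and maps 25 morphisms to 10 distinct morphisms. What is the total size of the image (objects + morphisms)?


The image of F consists of distinct objects and distinct morphisms.
|Im(F)| on objects = 7
|Im(F)| on morphisms = 10
Total image cardinality = 7 + 10 = 17

17


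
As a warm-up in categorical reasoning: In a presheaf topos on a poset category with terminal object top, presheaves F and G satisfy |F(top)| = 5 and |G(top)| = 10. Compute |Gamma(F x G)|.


Global sections of a presheaf on a poset with terminal top satisfy
Gamma(H) ~ H(top). Presheaves admit pointwise products, so
(F x G)(top) = F(top) x G(top) (Cartesian product).
|Gamma(F x G)| = |F(top)| * |G(top)| = 5 * 10 = 50.

50


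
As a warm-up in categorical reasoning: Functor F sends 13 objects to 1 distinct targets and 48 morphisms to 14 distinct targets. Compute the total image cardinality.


The image of F consists of distinct objects and distinct morphisms.
|Im(F)| on objects = 1
|Im(F)| on morphisms = 14
Total image cardinality = 1 + 14 = 15

15


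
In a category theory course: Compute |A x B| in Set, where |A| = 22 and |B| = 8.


In Set, the product A x B is the Cartesian product.
By the universal property, |A x B| = |A| * |B|.
|A x B| = 22 * 8 = 176

176


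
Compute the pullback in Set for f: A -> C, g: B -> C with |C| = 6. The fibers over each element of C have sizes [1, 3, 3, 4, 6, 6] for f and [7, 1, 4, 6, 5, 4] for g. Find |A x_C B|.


The pullback A x_C B consists of pairs (a, b) with f(a) = g(b).
For each element c in C, the fiber product has |f^-1(c)| * |g^-1(c)| elements.
Summing over C: 1 * 7 + 3 * 1 + 3 * 4 + 4 * 6 + 6 * 5 + 6 * 4
= 7 + 3 + 12 + 24 + 30 + 24 = 100

100


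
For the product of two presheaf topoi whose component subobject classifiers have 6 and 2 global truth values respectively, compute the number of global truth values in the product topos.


In a product of presheaf topoi E_1 x E_2, the subobject classifier
is Omega = Omega_1 x Omega_2 (componentwise), so
|Omega(top)| = |Omega_1(top_1)| * |Omega_2(top_2)|.
= 6 * 2 = 12.

12


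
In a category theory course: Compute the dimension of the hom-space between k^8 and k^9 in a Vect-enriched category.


In Vect-enriched categories, Hom(k^n, k^m) is the space of m x n matrices.
dim(Hom(k^8, k^9)) = 9 * 8 = 72

72


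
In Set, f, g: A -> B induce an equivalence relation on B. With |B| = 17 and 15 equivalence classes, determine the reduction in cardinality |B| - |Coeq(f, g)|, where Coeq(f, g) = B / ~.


The coequalizer Coeq(f, g) = B / ~ has one element per equivalence class.
|B| = 17, |Coeq(f, g)| = 15.
|B| - |Coeq(f, g)| = 17 - 15 = 2.

2


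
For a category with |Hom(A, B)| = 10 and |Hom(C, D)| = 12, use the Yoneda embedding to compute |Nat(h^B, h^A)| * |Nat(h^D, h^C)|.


By the Yoneda lemma, Nat(h^B, h^A) is isomorphic to Hom(A, B),
so |Nat(h^B, h^A)| = |Hom(A, B)| and |Nat(h^D, h^C)| = |Hom(C, D)|.
|Hom(A, B)| = 10, |Hom(C, D)| = 12.
|Nat(h^B, h^A) x Nat(h^D, h^C)| = 10 * 12 = 120

120


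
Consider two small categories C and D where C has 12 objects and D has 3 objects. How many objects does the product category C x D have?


The product category C x D has objects that are pairs (c, d).
Number of pairs = |Ob(C)| * |Ob(D)| = 12 * 3 = 36

36


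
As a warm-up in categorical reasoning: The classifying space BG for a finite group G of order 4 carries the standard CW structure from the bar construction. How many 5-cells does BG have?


In the bar-construction CW model of BG, the n-cells are indexed by
n-tuples [g_1|...|g_n] of non-identity elements of G (degenerate
simplices with some g_i = e do not contribute cells), so there are
(|G| - 1)^n n-cells.
For dim = 5 with |G| = 4:
cells = (4 - 1)^5 = 3^5 = 243

243


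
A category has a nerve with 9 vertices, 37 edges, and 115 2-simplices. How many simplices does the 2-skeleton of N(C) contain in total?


The 2-skeleton of the nerve N(C) consists of simplices in dimensions 0, 1, 2:
  |N(C)_0| = 9 (objects)
  |N(C)_1| = 37 (morphisms)
  |N(C)_2| = 115 (composable pairs)
Total = 9 + 37 + 115 = 161

161


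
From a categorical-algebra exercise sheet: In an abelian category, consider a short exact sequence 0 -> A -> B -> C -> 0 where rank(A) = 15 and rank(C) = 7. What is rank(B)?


For a short exact sequence 0 -> A -> B -> C -> 0,
rank is additive: rank(B) = rank(A) + rank(C).
rank(B) = 15 + 7 = 22

22


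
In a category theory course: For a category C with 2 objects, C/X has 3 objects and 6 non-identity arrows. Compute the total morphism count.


In the slice category C/X, objects are morphisms to X.
Identity morphisms: 3 (one per object of C/X).
Non-identity morphisms: 6.
Total = 3 + 6 = 9

9


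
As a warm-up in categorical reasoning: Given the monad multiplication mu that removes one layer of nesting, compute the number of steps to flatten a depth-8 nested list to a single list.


Each application of mu: T^2 -> T removes one layer of nesting.
Starting at depth 8 (i.e., T^8(X)), we need to reach T(X).
Number of mu applications = 8 - 1 = 7

7


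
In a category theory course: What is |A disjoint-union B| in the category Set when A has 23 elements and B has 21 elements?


In Set, the coproduct A + B is the disjoint union.
|A + B| = |A| + |B| = 23 + 21 = 44

44


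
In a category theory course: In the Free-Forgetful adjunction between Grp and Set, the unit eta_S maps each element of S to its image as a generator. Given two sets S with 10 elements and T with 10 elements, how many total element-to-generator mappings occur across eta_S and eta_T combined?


The unit eta_X: X -> U(F(X)) of the Free-Forgetful adjunction
maps each element of X to a generator of F(X). For X = S + T (disjoint
union in Set), |S + T| = |S| + |T|.
Total mappings = 10 + 10 = 20.

20


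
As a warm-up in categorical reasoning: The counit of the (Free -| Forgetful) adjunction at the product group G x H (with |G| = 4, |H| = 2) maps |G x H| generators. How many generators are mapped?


The counit epsilon_K: F(U(K)) -> K of the Free-Forgetful adjunction
maps |K| generators of F(U(K)) into K. For K = G x H (the product group),
|G x H| = |G| * |H|.
Total generators mapped = 4 * 2 = 8.

8


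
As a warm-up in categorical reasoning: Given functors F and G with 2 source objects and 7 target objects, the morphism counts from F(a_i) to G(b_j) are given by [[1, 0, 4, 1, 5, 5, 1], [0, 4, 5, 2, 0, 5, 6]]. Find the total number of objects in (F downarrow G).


Objects of (F downarrow G) are triples (a, b, h: F(a)->G(b)).
The count equals the sum of all entries in the hom-matrix.
sum(row 0) = 17
sum(row 1) = 22
Grand total = 39

39


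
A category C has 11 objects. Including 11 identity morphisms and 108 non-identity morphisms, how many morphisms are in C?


Each object has an identity morphism, giving 11 identities.
Adding the 108 non-identity morphisms:
Total = 11 + 108 = 119

119


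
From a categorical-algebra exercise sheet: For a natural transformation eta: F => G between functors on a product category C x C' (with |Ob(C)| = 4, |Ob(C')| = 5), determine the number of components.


A natural transformation eta: F => G assigns one component morphism per
object of the domain category.
The domain is the product category C x C', so
|Ob(C x C')| = |Ob(C)| * |Ob(C')| = 4 * 5 = 20.
Therefore eta has 20 component morphisms.

20


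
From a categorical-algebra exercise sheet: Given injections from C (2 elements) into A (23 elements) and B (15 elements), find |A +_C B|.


The pushout A +_C B identifies the images of C in A and B.
|A +_C B| = |A| + |B| - |C| (for injections).
= 23 + 15 - 2 = 36

36


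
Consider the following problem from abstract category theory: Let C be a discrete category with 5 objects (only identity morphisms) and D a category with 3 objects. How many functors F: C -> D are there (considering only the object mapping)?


A functor from a discrete category C to D is determined by
where each object maps. Each of the 5 objects of C can map
to any of the 3 objects of D independently.
Number of functors = 3^5 = 243

243


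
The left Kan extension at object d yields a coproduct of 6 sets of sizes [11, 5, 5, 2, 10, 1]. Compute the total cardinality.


Pointwise, the left Kan extension (Lan_F H)(d) is the colimit, indexed
by the comma category (F downarrow d), of H composed with the
projection (F downarrow d) -> C. Here that colimit is given
as a coproduct (disjoint union) of sets, so its cardinality is the
sum of the sizes of the summands.
Coproduct of sets with sizes: 11 + 5 + 5 + 2 + 10 + 1
= 34

34


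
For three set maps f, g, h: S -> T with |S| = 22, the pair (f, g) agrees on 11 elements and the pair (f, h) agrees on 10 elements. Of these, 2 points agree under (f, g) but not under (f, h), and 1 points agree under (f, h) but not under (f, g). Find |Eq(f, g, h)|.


Eq(f, g, h) is the triple-agreement set: points in S where all three
maps take the same value. Using inclusion-exclusion on the pairwise data:
Pair (f, g) agrees on 11 points; pair (f, h) on 10 points.
Points agreeing under (f, g) but not (f, h) = 2; under (f, h) but not (f, g) = 1.
Triple-agreement = agreement-in-(f, g) minus points that agree under (f, g) but not (f, h):
|Eq(f, g, h)| = 11 - 2 = 9
(cross-check via (f, h): 10 - 1 = 9.)

9


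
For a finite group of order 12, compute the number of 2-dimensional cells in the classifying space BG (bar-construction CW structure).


In the bar-construction CW model of BG, the n-cells are indexed by
n-tuples [g_1|...|g_n] of non-identity elements of G (degenerate
simplices with some g_i = e do not contribute cells), so there are
(|G| - 1)^n n-cells.
For dim = 2 with |G| = 12:
cells = (12 - 1)^2 = 11^2 = 121

121


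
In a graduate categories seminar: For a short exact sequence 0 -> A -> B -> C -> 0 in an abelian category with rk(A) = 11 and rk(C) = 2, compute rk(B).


For a short exact sequence 0 -> A -> B -> C -> 0,
rank is additive: rank(B) = rank(A) + rank(C).
rank(B) = 11 + 2 = 13

13


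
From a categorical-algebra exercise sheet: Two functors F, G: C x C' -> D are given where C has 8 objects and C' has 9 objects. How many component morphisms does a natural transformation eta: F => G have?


A natural transformation eta: F => G assigns one component morphism per
object of the domain category.
The domain is the product category C x C', so
|Ob(C x C')| = |Ob(C)| * |Ob(C')| = 8 * 9 = 72.
Therefore eta has 72 component morphisms.

72


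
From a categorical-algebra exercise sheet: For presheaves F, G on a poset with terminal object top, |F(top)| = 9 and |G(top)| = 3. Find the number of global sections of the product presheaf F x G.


Global sections of a presheaf on a poset with terminal top satisfy
Gamma(H) ~ H(top). Presheaves admit pointwise products, so
(F x G)(top) = F(top) x G(top) (Cartesian product).
|Gamma(F x G)| = |F(top)| * |G(top)| = 9 * 3 = 27.

27


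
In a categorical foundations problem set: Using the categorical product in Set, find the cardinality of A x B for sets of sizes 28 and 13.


In Set, the product A x B is the Cartesian product.
By the universal property, |A x B| = |A| * |B|.
|A x B| = 28 * 13 = 364

364


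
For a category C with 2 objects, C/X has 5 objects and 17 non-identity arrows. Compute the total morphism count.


In the slice category C/X, objects are morphisms to X.
Identity morphisms: 5 (one per object of C/X).
Non-identity morphisms: 17.
Total = 5 + 17 = 22

22


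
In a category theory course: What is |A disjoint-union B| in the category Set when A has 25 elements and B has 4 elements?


In Set, the coproduct A + B is the disjoint union.
|A + B| = |A| + |B| = 25 + 4 = 29

29


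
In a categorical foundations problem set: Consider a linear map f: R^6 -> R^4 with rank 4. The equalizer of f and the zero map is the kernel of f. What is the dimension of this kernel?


The equalizer of f and the zero map is ker(f).
By the rank-nullity theorem: dim(ker(f)) = dim(domain) - rank(f).
dim(ker(f)) = 6 - 4 = 2

2


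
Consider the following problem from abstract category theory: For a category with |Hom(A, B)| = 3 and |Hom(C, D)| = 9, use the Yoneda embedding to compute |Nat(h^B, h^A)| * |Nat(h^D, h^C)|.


By the Yoneda lemma, Nat(h^B, h^A) is isomorphic to Hom(A, B),
so |Nat(h^B, h^A)| = |Hom(A, B)| and |Nat(h^D, h^C)| = |Hom(C, D)|.
|Hom(A, B)| = 3, |Hom(C, D)| = 9.
|Nat(h^B, h^A) x Nat(h^D, h^C)| = 3 * 9 = 27

27


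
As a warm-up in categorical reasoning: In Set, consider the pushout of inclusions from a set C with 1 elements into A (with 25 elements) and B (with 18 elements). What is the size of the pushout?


The pushout A +_C B identifies the images of C in A and B.
|A +_C B| = |A| + |B| - |C| (for injections).
= 25 + 18 - 1 = 42

42


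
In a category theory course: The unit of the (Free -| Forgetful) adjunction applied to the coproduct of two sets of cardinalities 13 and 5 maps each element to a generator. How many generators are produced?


The unit eta_X: X -> U(F(X)) of the Free-Forgetful adjunction
maps each element of X to a generator of F(X). For X = S + T (disjoint
union in Set), |S + T| = |S| + |T|.
Total mappings = 13 + 5 = 18.

18


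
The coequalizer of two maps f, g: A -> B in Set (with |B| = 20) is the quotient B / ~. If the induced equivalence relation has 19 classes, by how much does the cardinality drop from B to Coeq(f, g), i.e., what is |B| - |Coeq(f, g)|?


The coequalizer Coeq(f, g) = B / ~ has one element per equivalence class.
|B| = 20, |Coeq(f, g)| = 19.
|B| - |Coeq(f, g)| = 20 - 19 = 1.

1


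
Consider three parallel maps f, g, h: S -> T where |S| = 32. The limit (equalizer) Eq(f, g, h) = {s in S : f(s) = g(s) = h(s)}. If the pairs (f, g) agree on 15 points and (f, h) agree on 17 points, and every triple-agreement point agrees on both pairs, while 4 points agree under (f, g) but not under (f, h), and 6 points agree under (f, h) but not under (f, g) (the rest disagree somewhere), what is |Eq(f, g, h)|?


Eq(f, g, h) is the triple-agreement set: points in S where all three
maps take the same value. Using inclusion-exclusion on the pairwise data:
Pair (f, g) agrees on 15 points; pair (f, h) on 17 points.
Points agreeing under (f, g) but not (f, h) = 4; under (f, h) but not (f, g) = 6.
Triple-agreement = agreement-in-(f, g) minus points that agree under (f, g) but not (f, h):
|Eq(f, g, h)| = 15 - 4 = 11
(cross-check via (f, h): 17 - 6 = 11.)

11


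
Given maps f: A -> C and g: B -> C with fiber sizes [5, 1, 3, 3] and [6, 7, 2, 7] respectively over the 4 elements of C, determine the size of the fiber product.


The pullback A x_C B consists of pairs (a, b) with f(a) = g(b).
For each element c in C, the fiber product has |f^-1(c)| * |g^-1(c)| elements.
Summing over C: 5 * 6 + 1 * 7 + 3 * 2 + 3 * 7
= 30 + 7 + 6 + 21 = 64

64


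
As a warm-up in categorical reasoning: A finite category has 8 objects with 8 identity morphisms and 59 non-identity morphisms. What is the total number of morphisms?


Each object has an identity morphism, giving 8 identities.
Adding the 59 non-identity morphisms:
Total = 8 + 59 = 67

67


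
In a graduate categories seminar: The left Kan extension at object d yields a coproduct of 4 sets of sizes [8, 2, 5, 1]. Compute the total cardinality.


Pointwise, the left Kan extension (Lan_F H)(d) is the colimit, indexed
by the comma category (F downarrow d), of H composed with the
projection (F downarrow d) -> C. Here that colimit is given
as a coproduct (disjoint union) of sets, so its cardinality is the
sum of the sizes of the summands.
Coproduct of sets with sizes: 8 + 2 + 5 + 1
= 16

16


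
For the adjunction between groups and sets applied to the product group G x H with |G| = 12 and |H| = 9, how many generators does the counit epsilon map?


The counit epsilon_K: F(U(K)) -> K of the Free-Forgetful adjunction
maps |K| generators of F(U(K)) into K. For K = G x H (the product group),
|G x H| = |G| * |H|.
Total generators mapped = 12 * 9 = 108.

108


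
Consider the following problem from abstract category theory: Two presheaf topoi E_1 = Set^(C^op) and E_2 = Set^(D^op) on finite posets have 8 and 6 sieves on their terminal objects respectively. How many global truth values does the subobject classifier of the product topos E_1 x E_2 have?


In a product of presheaf topoi E_1 x E_2, the subobject classifier
is Omega = Omega_1 x Omega_2 (componentwise), so
|Omega(top)| = |Omega_1(top_1)| * |Omega_2(top_2)|.
= 8 * 6 = 48.

48


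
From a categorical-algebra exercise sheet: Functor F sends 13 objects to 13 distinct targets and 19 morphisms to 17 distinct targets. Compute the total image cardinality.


The image of F consists of distinct objects and distinct morphisms.
|Im(F)| on objects = 13
|Im(F)| on morphisms = 17
Total image cardinality = 13 + 17 = 30

30


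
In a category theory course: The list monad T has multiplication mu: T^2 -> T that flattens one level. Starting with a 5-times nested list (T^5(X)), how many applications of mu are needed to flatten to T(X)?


Each application of mu: T^2 -> T removes one layer of nesting.
Starting at depth 5 (i.e., T^5(X)), we need to reach T(X).
Number of mu applications = 5 - 1 = 4

4


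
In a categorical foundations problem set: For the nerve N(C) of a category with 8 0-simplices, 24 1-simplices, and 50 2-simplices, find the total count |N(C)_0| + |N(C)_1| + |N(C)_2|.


The 2-skeleton of the nerve N(C) consists of simplices in dimensions 0, 1, 2:
  |N(C)_0| = 8 (objects)
  |N(C)_1| = 24 (morphisms)
  |N(C)_2| = 50 (composable pairs)
Total = 8 + 24 + 50 = 82

82


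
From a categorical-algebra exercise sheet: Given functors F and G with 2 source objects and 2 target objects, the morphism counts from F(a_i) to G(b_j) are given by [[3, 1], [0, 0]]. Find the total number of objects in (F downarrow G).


Objects of (F downarrow G) are triples (a, b, h: F(a)->G(b)).
The count equals the sum of all entries in the hom-matrix.
sum(row 0) = 4
sum(row 1) = 0
Grand total = 4

4


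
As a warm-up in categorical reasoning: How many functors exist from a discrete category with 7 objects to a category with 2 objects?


A functor from a discrete category C to D is determined by
where each object maps. Each of the 7 objects of C can map
to any of the 2 objects of D independently.
Number of functors = 2^7 = 128

128


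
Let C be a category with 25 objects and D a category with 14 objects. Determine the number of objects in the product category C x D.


The product category C x D has objects that are pairs (c, d).
Number of pairs = |Ob(C)| * |Ob(D)| = 25 * 14 = 350

350


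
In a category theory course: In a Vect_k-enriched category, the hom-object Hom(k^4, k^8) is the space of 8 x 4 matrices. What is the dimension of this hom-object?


In Vect-enriched categories, Hom(k^n, k^m) is the space of m x n matrices.
dim(Hom(k^4, k^8)) = 8 * 4 = 32

32


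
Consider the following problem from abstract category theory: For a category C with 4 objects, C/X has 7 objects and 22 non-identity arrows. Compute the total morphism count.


In the slice category C/X, objects are morphisms to X.
Identity morphisms: 7 (one per object of C/X).
Non-identity morphisms: 22.
Total = 7 + 22 = 29

29


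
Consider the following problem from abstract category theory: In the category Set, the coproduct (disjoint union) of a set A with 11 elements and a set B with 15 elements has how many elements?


In Set, the coproduct A + B is the disjoint union.
|A + B| = |A| + |B| = 11 + 15 = 26

26


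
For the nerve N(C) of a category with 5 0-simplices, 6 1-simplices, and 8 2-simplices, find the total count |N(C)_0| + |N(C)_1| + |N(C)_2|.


The 2-skeleton of the nerve N(C) consists of simplices in dimensions 0, 1, 2:
  |N(C)_0| = 5 (objects)
  |N(C)_1| = 6 (morphisms)
  |N(C)_2| = 8 (composable pairs)
Total = 5 + 6 + 8 = 19

19


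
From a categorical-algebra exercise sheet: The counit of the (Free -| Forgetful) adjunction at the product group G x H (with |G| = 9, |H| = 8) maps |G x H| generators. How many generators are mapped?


The counit epsilon_K: F(U(K)) -> K of the Free-Forgetful adjunction
maps |K| generators of F(U(K)) into K. For K = G x H (the product group),
|G x H| = |G| * |H|.
Total generators mapped = 9 * 8 = 72.

72


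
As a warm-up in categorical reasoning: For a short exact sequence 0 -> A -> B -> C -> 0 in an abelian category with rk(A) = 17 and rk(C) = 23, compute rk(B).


For a short exact sequence 0 -> A -> B -> C -> 0,
rank is additive: rank(B) = rank(A) + rank(C).
rank(B) = 17 + 23 = 40

40


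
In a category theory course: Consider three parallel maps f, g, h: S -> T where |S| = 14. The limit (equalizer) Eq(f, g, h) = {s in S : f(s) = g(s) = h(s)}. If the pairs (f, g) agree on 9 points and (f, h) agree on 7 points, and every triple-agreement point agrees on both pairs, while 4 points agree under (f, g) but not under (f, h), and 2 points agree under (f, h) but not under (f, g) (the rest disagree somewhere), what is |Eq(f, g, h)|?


Eq(f, g, h) is the triple-agreement set: points in S where all three
maps take the same value. Using inclusion-exclusion on the pairwise data:
Pair (f, g) agrees on 9 points; pair (f, h) on 7 points.
Points agreeing under (f, g) but not (f, h) = 4; under (f, h) but not (f, g) = 2.
Triple-agreement = agreement-in-(f, g) minus points that agree under (f, g) but not (f, h):
|Eq(f, g, h)| = 9 - 4 = 5
(cross-check via (f, h): 7 - 2 = 5.)

5


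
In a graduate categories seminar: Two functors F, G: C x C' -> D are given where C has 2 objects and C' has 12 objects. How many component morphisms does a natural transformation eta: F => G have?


A natural transformation eta: F => G assigns one component morphism per
object of the domain category.
The domain is the product category C x C', so
|Ob(C x C')| = |Ob(C)| * |Ob(C')| = 2 * 12 = 24.
Therefore eta has 24 component morphisms.

24


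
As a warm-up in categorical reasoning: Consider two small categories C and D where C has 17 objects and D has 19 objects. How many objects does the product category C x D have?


The product category C x D has objects that are pairs (c, d).
Number of pairs = |Ob(C)| * |Ob(D)| = 17 * 19 = 323

323


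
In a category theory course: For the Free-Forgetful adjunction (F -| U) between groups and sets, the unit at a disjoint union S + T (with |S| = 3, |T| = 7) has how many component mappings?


The unit eta_X: X -> U(F(X)) of the Free-Forgetful adjunction
maps each element of X to a generator of F(X). For X = S + T (disjoint
union in Set), |S + T| = |S| + |T|.
Total mappings = 3 + 7 = 10.

10


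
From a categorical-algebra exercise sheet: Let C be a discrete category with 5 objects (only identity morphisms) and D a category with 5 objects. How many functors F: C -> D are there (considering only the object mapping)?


A functor from a discrete category C to D is determined by
where each object maps. Each of the 5 objects of C can map
to any of the 5 objects of D independently.
Number of functors = 5^5 = 3125

3125


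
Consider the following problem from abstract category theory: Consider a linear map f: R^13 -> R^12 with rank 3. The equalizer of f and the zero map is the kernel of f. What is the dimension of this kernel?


The equalizer of f and the zero map is ker(f).
By the rank-nullity theorem: dim(ker(f)) = dim(domain) - rank(f).
dim(ker(f)) = 13 - 3 = 10

10


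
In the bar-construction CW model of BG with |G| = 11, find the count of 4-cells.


In the bar-construction CW model of BG, the n-cells are indexed by
n-tuples [g_1|...|g_n] of non-identity elements of G (degenerate
simplices with some g_i = e do not contribute cells), so there are
(|G| - 1)^n n-cells.
For dim = 4 with |G| = 11:
cells = (11 - 1)^4 = 10^4 = 10000

10000


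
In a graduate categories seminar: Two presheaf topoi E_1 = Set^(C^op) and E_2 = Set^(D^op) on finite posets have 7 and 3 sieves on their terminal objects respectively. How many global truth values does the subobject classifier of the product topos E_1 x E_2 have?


In a product of presheaf topoi E_1 x E_2, the subobject classifier
is Omega = Omega_1 x Omega_2 (componentwise), so
|Omega(top)| = |Omega_1(top_1)| * |Omega_2(top_2)|.
= 7 * 3 = 21.

21


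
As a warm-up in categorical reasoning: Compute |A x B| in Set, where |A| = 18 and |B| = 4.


In Set, the product A x B is the Cartesian product.
By the universal property, |A x B| = |A| * |B|.
|A x B| = 18 * 4 = 72

72


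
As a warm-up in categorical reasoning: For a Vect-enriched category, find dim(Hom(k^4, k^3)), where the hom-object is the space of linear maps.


In Vect-enriched categories, Hom(k^n, k^m) is the space of m x n matrices.
dim(Hom(k^4, k^3)) = 3 * 4 = 12

12


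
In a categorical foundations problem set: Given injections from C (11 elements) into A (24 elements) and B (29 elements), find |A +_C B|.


The pushout A +_C B identifies the images of C in A and B.
|A +_C B| = |A| + |B| - |C| (for injections).
= 24 + 29 - 11 = 42

42


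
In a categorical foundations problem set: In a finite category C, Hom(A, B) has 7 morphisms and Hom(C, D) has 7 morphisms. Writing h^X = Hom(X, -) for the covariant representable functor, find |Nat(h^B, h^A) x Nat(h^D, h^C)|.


By the Yoneda lemma, Nat(h^B, h^A) is isomorphic to Hom(A, B),
so |Nat(h^B, h^A)| = |Hom(A, B)| and |Nat(h^D, h^C)| = |Hom(C, D)|.
|Hom(A, B)| = 7, |Hom(C, D)| = 7.
|Nat(h^B, h^A) x Nat(h^D, h^C)| = 7 * 7 = 49

49


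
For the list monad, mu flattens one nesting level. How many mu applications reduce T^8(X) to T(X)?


Each application of mu: T^2 -> T removes one layer of nesting.
Starting at depth 8 (i.e., T^8(X)), we need to reach T(X).
Number of mu applications = 8 - 1 = 7

7


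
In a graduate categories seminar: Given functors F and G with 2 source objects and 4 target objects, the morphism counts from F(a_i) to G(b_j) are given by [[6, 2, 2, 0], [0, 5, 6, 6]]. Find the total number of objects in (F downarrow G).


Objects of (F downarrow G) are triples (a, b, h: F(a)->G(b)).
The count equals the sum of all entries in the hom-matrix.
sum(row 0) = 10
sum(row 1) = 17
Grand total = 27

27


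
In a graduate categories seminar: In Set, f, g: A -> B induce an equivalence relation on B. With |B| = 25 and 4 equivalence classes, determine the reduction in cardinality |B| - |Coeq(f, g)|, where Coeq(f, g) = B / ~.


The coequalizer Coeq(f, g) = B / ~ has one element per equivalence class.
|B| = 25, |Coeq(f, g)| = 4.
|B| - |Coeq(f, g)| = 25 - 4 = 21.

21


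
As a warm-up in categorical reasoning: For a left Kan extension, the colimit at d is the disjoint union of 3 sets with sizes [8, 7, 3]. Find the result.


Pointwise, the left Kan extension (Lan_F H)(d) is the colimit, indexed
by the comma category (F downarrow d), of H composed with the
projection (F downarrow d) -> C. Here that colimit is given
as a coproduct (disjoint union) of sets, so its cardinality is the
sum of the sizes of the summands.
Coproduct of sets with sizes: 8 + 7 + 3
= 18

18


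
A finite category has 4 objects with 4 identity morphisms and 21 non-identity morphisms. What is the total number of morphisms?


Each object has an identity morphism, giving 4 identities.
Adding the 21 non-identity morphisms:
Total = 4 + 21 = 25

25


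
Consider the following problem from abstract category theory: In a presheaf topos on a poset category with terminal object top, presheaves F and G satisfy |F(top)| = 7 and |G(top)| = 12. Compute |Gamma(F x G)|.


Global sections of a presheaf on a poset with terminal top satisfy
Gamma(H) ~ H(top). Presheaves admit pointwise products, so
(F x G)(top) = F(top) x G(top) (Cartesian product).
|Gamma(F x G)| = |F(top)| * |G(top)| = 7 * 12 = 84.

84


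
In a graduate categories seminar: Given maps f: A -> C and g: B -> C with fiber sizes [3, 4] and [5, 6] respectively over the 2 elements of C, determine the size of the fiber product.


The pullback A x_C B consists of pairs (a, b) with f(a) = g(b).
For each element c in C, the fiber product has |f^-1(c)| * |g^-1(c)| elements.
Summing over C: 3 * 5 + 4 * 6
= 15 + 24 = 39

39


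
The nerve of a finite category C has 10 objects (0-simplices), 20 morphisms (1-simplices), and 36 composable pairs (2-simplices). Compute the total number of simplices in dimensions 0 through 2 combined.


The 2-skeleton of the nerve N(C) consists of simplices in dimensions 0, 1, 2:
  |N(C)_0| = 10 (objects)
  |N(C)_1| = 20 (morphisms)
  |N(C)_2| = 36 (composable pairs)
Total = 10 + 20 + 36 = 66

66


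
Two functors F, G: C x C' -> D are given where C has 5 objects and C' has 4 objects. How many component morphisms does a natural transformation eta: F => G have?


A natural transformation eta: F => G assigns one component morphism per
object of the domain category.
The domain is the product category C x C', so
|Ob(C x C')| = |Ob(C)| * |Ob(C')| = 5 * 4 = 20.
Therefore eta has 20 component morphisms.

20


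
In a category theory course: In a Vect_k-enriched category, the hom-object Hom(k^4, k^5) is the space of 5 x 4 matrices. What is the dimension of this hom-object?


In Vect-enriched categories, Hom(k^n, k^m) is the space of m x n matrices.
dim(Hom(k^4, k^5)) = 5 * 4 = 20

20


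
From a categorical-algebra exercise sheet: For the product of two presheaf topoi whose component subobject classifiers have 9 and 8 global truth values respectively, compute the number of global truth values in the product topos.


In a product of presheaf topoi E_1 x E_2, the subobject classifier
is Omega = Omega_1 x Omega_2 (componentwise), so
|Omega(top)| = |Omega_1(top_1)| * |Omega_2(top_2)|.
= 9 * 8 = 72.

72


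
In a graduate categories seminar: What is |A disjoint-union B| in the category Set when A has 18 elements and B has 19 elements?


In Set, the coproduct A + B is the disjoint union.
|A + B| = |A| + |B| = 18 + 19 = 37

37


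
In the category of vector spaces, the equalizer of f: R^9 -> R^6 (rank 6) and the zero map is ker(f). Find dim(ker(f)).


The equalizer of f and the zero map is ker(f).
By the rank-nullity theorem: dim(ker(f)) = dim(domain) - rank(f).
dim(ker(f)) = 9 - 6 = 3

3


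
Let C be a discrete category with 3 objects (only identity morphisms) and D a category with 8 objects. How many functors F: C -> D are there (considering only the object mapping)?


A functor from a discrete category C to D is determined by
where each object maps. Each of the 3 objects of C can map
to any of the 8 objects of D independently.
Number of functors = 8^3 = 512

512


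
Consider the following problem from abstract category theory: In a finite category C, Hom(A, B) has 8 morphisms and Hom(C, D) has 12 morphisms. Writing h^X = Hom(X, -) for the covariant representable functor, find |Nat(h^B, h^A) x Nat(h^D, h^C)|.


By the Yoneda lemma, Nat(h^B, h^A) is isomorphic to Hom(A, B),
so |Nat(h^B, h^A)| = |Hom(A, B)| and |Nat(h^D, h^C)| = |Hom(C, D)|.
|Hom(A, B)| = 8, |Hom(C, D)| = 12.
|Nat(h^B, h^A) x Nat(h^D, h^C)| = 8 * 12 = 96

96


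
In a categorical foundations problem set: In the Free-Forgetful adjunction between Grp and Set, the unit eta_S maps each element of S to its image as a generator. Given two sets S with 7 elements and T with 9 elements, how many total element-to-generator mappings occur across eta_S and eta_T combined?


The unit eta_X: X -> U(F(X)) of the Free-Forgetful adjunction
maps each element of X to a generator of F(X). For X = S + T (disjoint
union in Set), |S + T| = |S| + |T|.
Total mappings = 7 + 9 = 16.

16


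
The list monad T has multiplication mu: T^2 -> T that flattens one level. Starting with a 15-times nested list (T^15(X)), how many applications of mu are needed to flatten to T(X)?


Each application of mu: T^2 -> T removes one layer of nesting.
Starting at depth 15 (i.e., T^15(X)), we need to reach T(X).
Number of mu applications = 15 - 1 = 14

14


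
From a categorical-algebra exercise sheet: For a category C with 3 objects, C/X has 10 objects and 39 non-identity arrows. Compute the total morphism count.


In the slice category C/X, objects are morphisms to X.
Identity morphisms: 10 (one per object of C/X).
Non-identity morphisms: 39.
Total = 10 + 39 = 49

49


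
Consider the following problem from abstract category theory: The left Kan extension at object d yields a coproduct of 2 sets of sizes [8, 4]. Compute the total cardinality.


Pointwise, the left Kan extension (Lan_F H)(d) is the colimit, indexed
by the comma category (F downarrow d), of H composed with the
projection (F downarrow d) -> C. Here that colimit is given
as a coproduct (disjoint union) of sets, so its cardinality is the
sum of the sizes of the summands.
Coproduct of sets with sizes: 8 + 4
= 12

12


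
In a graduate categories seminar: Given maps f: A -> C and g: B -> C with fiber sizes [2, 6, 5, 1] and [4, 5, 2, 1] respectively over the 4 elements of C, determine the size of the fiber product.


The pullback A x_C B consists of pairs (a, b) with f(a) = g(b).
For each element c in C, the fiber product has |f^-1(c)| * |g^-1(c)| elements.
Summing over C: 2 * 4 + 6 * 5 + 5 * 2 + 1 * 1
= 8 + 30 + 10 + 1 = 49

49


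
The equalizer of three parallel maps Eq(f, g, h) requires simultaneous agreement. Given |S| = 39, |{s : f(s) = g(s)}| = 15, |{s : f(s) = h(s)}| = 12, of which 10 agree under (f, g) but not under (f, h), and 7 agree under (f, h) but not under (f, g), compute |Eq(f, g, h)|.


Eq(f, g, h) is the triple-agreement set: points in S where all three
maps take the same value. Using inclusion-exclusion on the pairwise data:
Pair (f, g) agrees on 15 points; pair (f, h) on 12 points.
Points agreeing under (f, g) but not (f, h) = 10; under (f, h) but not (f, g) = 7.
Triple-agreement = agreement-in-(f, g) minus points that agree under (f, g) but not (f, h):
|Eq(f, g, h)| = 15 - 10 = 5
(cross-check via (f, h): 12 - 7 = 5.)

5


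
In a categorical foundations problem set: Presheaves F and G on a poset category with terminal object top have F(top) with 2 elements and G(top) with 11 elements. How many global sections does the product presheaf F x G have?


Global sections of a presheaf on a poset with terminal top satisfy
Gamma(H) ~ H(top). Presheaves admit pointwise products, so
(F x G)(top) = F(top) x G(top) (Cartesian product).
|Gamma(F x G)| = |F(top)| * |G(top)| = 2 * 11 = 22.

22


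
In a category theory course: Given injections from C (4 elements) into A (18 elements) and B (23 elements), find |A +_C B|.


The pushout A +_C B identifies the images of C in A and B.
|A +_C B| = |A| + |B| - |C| (for injections).
= 18 + 23 - 4 = 37

37


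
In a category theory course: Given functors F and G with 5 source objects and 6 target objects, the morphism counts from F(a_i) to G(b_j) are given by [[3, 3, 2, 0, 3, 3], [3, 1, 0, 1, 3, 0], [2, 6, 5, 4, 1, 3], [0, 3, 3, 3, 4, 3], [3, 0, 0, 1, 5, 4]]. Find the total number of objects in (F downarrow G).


Objects of (F downarrow G) are triples (a, b, h: F(a)->G(b)).
The count equals the sum of all entries in the hom-matrix.
sum(row 0) = 14
sum(row 1) = 8
sum(row 2) = 21
sum(row 3) = 16
sum(row 4) = 13
Grand total = 72

72


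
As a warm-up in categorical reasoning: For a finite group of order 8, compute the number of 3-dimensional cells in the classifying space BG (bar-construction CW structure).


In the bar-construction CW model of BG, the n-cells are indexed by
n-tuples [g_1|...|g_n] of non-identity elements of G (degenerate
simplices with some g_i = e do not contribute cells), so there are
(|G| - 1)^n n-cells.
For dim = 3 with |G| = 8:
cells = (8 - 1)^3 = 7^3 = 343

343
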